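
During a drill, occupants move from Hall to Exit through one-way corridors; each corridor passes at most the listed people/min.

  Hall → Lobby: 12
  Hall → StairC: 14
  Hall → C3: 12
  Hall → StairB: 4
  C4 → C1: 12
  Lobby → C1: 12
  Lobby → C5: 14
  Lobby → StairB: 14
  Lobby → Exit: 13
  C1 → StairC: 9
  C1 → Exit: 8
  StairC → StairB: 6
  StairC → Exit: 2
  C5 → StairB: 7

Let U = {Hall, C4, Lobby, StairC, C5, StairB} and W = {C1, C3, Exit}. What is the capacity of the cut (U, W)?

Edges leaving {Hall, C4, Lobby, StairC, C5, StairB}: Hall→C3 (12), C4→C1 (12), Lobby→C1 (12), Lobby→Exit (13), StairC→Exit (2).
Cut capacity = 12 + 12 + 12 + 13 + 2 = 51.

51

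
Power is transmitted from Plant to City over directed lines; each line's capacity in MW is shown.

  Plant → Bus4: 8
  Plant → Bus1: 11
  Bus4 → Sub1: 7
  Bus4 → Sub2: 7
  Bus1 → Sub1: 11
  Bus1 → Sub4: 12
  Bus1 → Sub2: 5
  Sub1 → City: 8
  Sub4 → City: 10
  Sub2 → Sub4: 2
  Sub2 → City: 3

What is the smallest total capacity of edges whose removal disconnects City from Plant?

19

Augment Plant→Bus4→Sub1→City: bottleneck 7, flow now 7.
Augment Plant→Bus4→Sub2→City: bottleneck 1, flow now 8.
Augment Plant→Bus1→Sub1→City: bottleneck 1, flow now 9.
Augment Plant→Bus1→Sub4→City: bottleneck 10, flow now 19.
No augmenting path remains; maximum flow = 19.
By max-flow min-cut, the minimum cut capacity equals the max flow.
In the residual graph, reachable from Plant: {Plant}.
Min-cut edges: Plant→Bus4 (8), Plant→Bus1 (11); capacity 8 + 11 = 19.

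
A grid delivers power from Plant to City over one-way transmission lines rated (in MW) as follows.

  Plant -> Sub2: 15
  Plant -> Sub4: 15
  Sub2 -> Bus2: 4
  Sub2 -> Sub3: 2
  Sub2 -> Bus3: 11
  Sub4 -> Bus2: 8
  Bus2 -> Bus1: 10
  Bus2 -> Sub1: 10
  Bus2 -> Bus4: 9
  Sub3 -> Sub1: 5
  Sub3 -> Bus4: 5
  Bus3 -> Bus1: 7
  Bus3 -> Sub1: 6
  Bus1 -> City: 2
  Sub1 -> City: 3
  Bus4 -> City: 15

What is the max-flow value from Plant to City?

16

Augment Plant→Sub2→Bus2→Bus1→City: bottleneck 2, flow now 2.
Augment Plant→Sub2→Bus2→Sub1→City: bottleneck 2, flow now 4.
Augment Plant→Sub2→Sub3→Sub1→City: bottleneck 1, flow now 5.
Augment Plant→Sub2→Sub3→Bus4→City: bottleneck 1, flow now 6.
Augment Plant→Sub4→Bus2→Bus4→City: bottleneck 8, flow now 14.
Augment Plant→Sub2→Bus3→Bus1→Bus2→Bus4→City: bottleneck 1, flow now 15. (uses reverse residual edge)
Augment Plant→Sub2→Bus3→Sub1→Sub3→Bus4→City: bottleneck 1, flow now 16. (uses reverse residual edge)
No augmenting path remains; maximum flow = 16.
In the residual graph, reachable from Plant: {Plant, Sub2, Sub4, Bus2, Bus3, Bus1, Sub1}.
Min-cut edges: Sub2→Sub3 (2), Bus2→Bus4 (9), Bus1→City (2), Sub1→City (3); capacity 2 + 9 + 2 + 3 = 16.
This cut is saturated, so no flow can exceed 16.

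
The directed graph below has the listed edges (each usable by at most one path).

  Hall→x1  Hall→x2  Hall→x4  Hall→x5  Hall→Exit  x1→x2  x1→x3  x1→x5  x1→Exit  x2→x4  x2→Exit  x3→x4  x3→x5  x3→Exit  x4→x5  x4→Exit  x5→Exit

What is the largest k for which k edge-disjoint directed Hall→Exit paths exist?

5

Assign every edge capacity 1; by Menger, the answer equals the max flow.
Path Hall→Exit (+1); total 1.
Path Hall→x1→Exit (+1); total 2.
Path Hall→x2→Exit (+1); total 3.
Path Hall→x4→Exit (+1); total 4.
Path Hall→x5→Exit (+1); total 5.
No residual Hall→Exit path; max flow = 5.
Certifying cut of size 5: {Hall→Exit, Hall→x1, Hall→x2, Hall→x4, Hall→x5}.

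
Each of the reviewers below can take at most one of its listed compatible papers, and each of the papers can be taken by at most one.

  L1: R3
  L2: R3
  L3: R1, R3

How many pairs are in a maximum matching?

Unit-capacity flow: source→left, listed edges, right→sink; max matching = max flow.
Augmenting path L1→R3 (+1); matched 1.
Augmenting path L3→R1 (+1); matched 2.
No augmenting path remains; maximum matching = 2.
König certificate: {L3, R3} is a vertex cover of size 2 (every listed pair touches it), so no matching can be larger.

2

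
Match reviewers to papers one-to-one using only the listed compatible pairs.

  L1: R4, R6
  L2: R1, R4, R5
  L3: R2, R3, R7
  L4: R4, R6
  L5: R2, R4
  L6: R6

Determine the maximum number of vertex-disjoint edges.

5

Unit-capacity flow: source→left, listed edges, right→sink; max matching = max flow.
Augmenting path L1→R4 (+1); matched 1.
Augmenting path L2→R1 (+1); matched 2.
Augmenting path L3→R2 (+1); matched 3.
Augmenting path L4→R6 (+1); matched 4.
Augmenting path L5→R2→L3→R3 (+1); matched 5.
No augmenting path remains; maximum matching = 5.
König certificate: {L2, L3, L5, R4, R6} is a vertex cover of size 5 (every listed pair touches it), so no matching can be larger.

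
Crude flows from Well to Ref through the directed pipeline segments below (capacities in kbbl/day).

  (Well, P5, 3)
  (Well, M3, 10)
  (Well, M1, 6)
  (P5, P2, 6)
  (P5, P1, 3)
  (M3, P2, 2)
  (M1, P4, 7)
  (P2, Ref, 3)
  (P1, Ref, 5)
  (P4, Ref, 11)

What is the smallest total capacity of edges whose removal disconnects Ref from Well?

Augment Well→P5→P2→Ref: bottleneck 3, flow now 3.
Augment Well→M1→P4→Ref: bottleneck 6, flow now 9.
Augment Well→M3→P2→P5→P1→Ref: bottleneck 2, flow now 11. (uses reverse residual edge)
No augmenting path remains; maximum flow = 11.
By max-flow min-cut, the minimum cut capacity equals the max flow.
In the residual graph, reachable from Well: {Well, M3}.
Min-cut edges: Well→P5 (3), Well→M1 (6), M3→P2 (2); capacity 3 + 6 + 2 = 11.

11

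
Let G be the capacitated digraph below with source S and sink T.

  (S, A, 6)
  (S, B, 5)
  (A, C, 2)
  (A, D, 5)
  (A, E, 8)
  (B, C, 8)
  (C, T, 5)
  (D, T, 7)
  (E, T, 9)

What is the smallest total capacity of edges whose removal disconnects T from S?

Augment S→A→C→T: bottleneck 2, flow now 2.
Augment S→A→D→T: bottleneck 4, flow now 6.
Augment S→B→C→T: bottleneck 3, flow now 9.
Augment S→B→C→A→D→T: bottleneck 1, flow now 10. (uses reverse residual edge)
Augment S→B→C→A→E→T: bottleneck 1, flow now 11. (uses reverse residual edge)
No augmenting path remains; maximum flow = 11.
By max-flow min-cut, the minimum cut capacity equals the max flow.
In the residual graph, reachable from S: {S}.
Min-cut edges: S→A (6), S→B (5); capacity 6 + 5 = 11.

11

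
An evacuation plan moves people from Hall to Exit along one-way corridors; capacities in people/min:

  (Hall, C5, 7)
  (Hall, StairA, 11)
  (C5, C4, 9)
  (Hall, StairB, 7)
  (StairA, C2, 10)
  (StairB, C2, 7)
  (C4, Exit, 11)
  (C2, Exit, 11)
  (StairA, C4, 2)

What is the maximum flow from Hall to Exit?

20

Augment Hall→C5→C4→Exit: bottleneck 7, flow now 7.
Augment Hall→StairA→C2→Exit: bottleneck 10, flow now 17.
Augment Hall→StairA→C4→Exit: bottleneck 1, flow now 18.
Augment Hall→StairB→C2→Exit: bottleneck 1, flow now 19.
Augment Hall→StairB→C2→StairA→C4→Exit: bottleneck 1, flow now 20. (uses reverse residual edge)
No augmenting path remains; maximum flow = 20.
In the residual graph, reachable from Hall: {Hall, StairA, StairB, C2}.
Min-cut edges: Hall→C5 (7), StairA→C4 (2), C2→Exit (11); capacity 7 + 2 + 11 = 20.
This cut is saturated, so no flow can exceed 20.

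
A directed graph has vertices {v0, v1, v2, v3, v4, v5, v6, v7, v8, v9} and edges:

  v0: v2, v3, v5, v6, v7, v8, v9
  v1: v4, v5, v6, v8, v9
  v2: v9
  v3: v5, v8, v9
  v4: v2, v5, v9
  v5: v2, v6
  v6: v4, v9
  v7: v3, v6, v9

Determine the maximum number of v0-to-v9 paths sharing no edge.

Assign every edge capacity 1; by Menger, the answer equals the max flow.
Path v0→v9 (+1); total 1.
Path v0→v2→v9 (+1); total 2.
Path v0→v3→v9 (+1); total 3.
Path v0→v6→v9 (+1); total 4.
Path v0→v7→v9 (+1); total 5.
Path v0→v5→v6→v4→v9 (+1); total 6.
No residual v0→v9 path; max flow = 6.
Certifying cut of size 6: {v0→v2, v0→v3, v0→v5, v0→v6, v0→v7, v0→v9}.

6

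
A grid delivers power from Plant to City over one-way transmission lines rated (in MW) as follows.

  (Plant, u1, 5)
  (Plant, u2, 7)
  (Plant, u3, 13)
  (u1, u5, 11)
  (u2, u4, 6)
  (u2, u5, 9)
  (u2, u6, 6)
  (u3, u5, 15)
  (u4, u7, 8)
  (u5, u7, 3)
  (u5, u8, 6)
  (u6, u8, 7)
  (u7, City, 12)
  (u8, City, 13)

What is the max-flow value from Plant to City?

Augment Plant→u1→u5→u7→City: bottleneck 3, flow now 3.
Augment Plant→u1→u5→u8→City: bottleneck 2, flow now 5.
Augment Plant→u2→u4→u7→City: bottleneck 6, flow now 11.
Augment Plant→u2→u5→u8→City: bottleneck 1, flow now 12.
Augment Plant→u3→u5→u8→City: bottleneck 3, flow now 15.
Augment Plant→u3→u5→u2→u6→u8→City: bottleneck 1, flow now 16. (uses reverse residual edge)
No augmenting path remains; maximum flow = 16.
In the residual graph, reachable from Plant: {Plant, u1, u3, u5}.
Min-cut edges: Plant→u2 (7), u5→u7 (3), u5→u8 (6); capacity 7 + 3 + 6 = 16.
This cut is saturated, so no flow can exceed 16.

16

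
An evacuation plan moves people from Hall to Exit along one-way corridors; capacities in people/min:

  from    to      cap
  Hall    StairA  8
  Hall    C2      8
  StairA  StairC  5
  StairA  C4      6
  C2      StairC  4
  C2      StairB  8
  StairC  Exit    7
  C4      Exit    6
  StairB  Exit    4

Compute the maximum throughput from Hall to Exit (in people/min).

16

Augment Hall→StairA→StairC→Exit: bottleneck 5, flow now 5.
Augment Hall→StairA→C4→Exit: bottleneck 3, flow now 8.
Augment Hall→C2→StairC→Exit: bottleneck 2, flow now 10.
Augment Hall→C2→StairB→Exit: bottleneck 4, flow now 14.
Augment Hall→C2→StairC→StairA→C4→Exit: bottleneck 2, flow now 16. (uses reverse residual edge)
No augmenting path remains; maximum flow = 16.
In the residual graph, reachable from Hall: {Hall}.
Min-cut edges: Hall→StairA (8), Hall→C2 (8); capacity 8 + 8 = 16.
This cut is saturated, so no flow can exceed 16.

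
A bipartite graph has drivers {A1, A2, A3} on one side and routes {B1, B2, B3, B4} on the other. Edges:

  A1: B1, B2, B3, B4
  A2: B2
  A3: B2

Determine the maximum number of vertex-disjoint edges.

2

Unit-capacity flow: source→left, listed edges, right→sink; max matching = max flow.
Augmenting path A1→B1 (+1); matched 1.
Augmenting path A2→B2 (+1); matched 2.
No augmenting path remains; maximum matching = 2.
König certificate: {A1, B2} is a vertex cover of size 2 (every listed pair touches it), so no matching can be larger.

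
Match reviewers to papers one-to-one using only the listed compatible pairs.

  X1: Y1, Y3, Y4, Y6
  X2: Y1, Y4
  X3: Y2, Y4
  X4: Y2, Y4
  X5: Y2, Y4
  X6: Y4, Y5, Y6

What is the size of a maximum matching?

Unit-capacity flow: source→left, listed edges, right→sink; max matching = max flow.
Augmenting path X1→Y1 (+1); matched 1.
Augmenting path X2→Y4 (+1); matched 2.
Augmenting path X3→Y2 (+1); matched 3.
Augmenting path X6→Y5 (+1); matched 4.
Augmenting path X4→Y4→X2→Y1→X1→Y3 (+1); matched 5.
No augmenting path remains; maximum matching = 5.
König certificate: {X1, X2, X6, Y2, Y4} is a vertex cover of size 5 (every listed pair touches it), so no matching can be larger.

5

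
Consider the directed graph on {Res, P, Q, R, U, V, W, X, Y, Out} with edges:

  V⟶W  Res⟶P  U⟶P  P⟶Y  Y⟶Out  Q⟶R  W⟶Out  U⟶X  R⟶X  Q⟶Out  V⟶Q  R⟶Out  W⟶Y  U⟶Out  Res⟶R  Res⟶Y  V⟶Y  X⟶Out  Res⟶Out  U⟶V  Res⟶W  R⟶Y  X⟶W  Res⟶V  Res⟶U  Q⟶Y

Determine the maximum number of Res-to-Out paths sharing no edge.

6

Assign every edge capacity 1; by Menger, the answer equals the max flow.
Path Res→Out (+1); total 1.
Path Res→R→Out (+1); total 2.
Path Res→U→Out (+1); total 3.
Path Res→W→Out (+1); total 4.
Path Res→Y→Out (+1); total 5.
Path Res→V→Q→Out (+1); total 6.
No residual Res→Out path; max flow = 6.
Certifying cut of size 6: {Res→Out, Res→R, Res→U, Res→V, Res→W, Y→Out}.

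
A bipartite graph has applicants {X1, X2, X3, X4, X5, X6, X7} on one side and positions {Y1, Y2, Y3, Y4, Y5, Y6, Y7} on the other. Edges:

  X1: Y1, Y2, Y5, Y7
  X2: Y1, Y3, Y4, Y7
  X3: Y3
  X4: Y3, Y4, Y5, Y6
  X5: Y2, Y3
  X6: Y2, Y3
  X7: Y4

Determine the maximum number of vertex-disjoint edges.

6

Unit-capacity flow: source→left, listed edges, right→sink; max matching = max flow.
Augmenting path X1→Y1 (+1); matched 1.
Augmenting path X2→Y3 (+1); matched 2.
Augmenting path X4→Y4 (+1); matched 3.
Augmenting path X5→Y2 (+1); matched 4.
Augmenting path X3→Y3→X2→Y7 (+1); matched 5.
Augmenting path X7→Y4→X4→Y5 (+1); matched 6.
No augmenting path remains; maximum matching = 6.
König certificate: {X1, X2, X4, X7, Y2, Y3} is a vertex cover of size 6 (every listed pair touches it), so no matching can be larger.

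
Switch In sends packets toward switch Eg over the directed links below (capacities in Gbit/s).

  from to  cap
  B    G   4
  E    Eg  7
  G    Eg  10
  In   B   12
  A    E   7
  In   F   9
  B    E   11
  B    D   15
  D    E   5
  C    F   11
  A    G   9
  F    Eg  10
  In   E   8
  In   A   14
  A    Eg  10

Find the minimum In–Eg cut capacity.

Augment In→A→Eg: bottleneck 10, flow now 10.
Augment In→E→Eg: bottleneck 7, flow now 17.
Augment In→F→Eg: bottleneck 9, flow now 26.
Augment In→A→G→Eg: bottleneck 4, flow now 30.
Augment In→B→G→Eg: bottleneck 4, flow now 34.
No augmenting path remains; maximum flow = 34.
By max-flow min-cut, the minimum cut capacity equals the max flow.
In the residual graph, reachable from In: {In, B, D, E}.
Min-cut edges: In→A (14), In→F (9), B→G (4), E→Eg (7); capacity 14 + 9 + 4 + 7 = 34.

34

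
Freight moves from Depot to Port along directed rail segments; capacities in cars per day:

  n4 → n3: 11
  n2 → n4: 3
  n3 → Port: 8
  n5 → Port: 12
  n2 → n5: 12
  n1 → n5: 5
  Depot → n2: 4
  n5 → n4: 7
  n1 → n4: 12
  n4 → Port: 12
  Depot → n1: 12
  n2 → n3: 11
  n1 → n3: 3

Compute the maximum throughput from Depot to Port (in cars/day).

Augment Depot→n1→n3→Port: bottleneck 3, flow now 3.
Augment Depot→n1→n4→Port: bottleneck 9, flow now 12.
Augment Depot→n2→n3→Port: bottleneck 4, flow now 16.
No augmenting path remains; maximum flow = 16.
In the residual graph, reachable from Depot: {Depot}.
Min-cut edges: Depot→n1 (12), Depot→n2 (4); capacity 12 + 4 = 16.
This cut is saturated, so no flow can exceed 16.

16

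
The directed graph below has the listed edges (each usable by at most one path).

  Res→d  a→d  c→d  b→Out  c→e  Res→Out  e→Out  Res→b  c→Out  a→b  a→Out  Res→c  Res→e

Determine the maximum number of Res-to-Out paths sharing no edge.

4

Assign every edge capacity 1; by Menger, the answer equals the max flow.
Path Res→Out (+1); total 1.
Path Res→b→Out (+1); total 2.
Path Res→c→Out (+1); total 3.
Path Res→e→Out (+1); total 4.
No residual Res→Out path; max flow = 4.
Certifying cut of size 4: {Res→Out, Res→b, Res→c, Res→e}.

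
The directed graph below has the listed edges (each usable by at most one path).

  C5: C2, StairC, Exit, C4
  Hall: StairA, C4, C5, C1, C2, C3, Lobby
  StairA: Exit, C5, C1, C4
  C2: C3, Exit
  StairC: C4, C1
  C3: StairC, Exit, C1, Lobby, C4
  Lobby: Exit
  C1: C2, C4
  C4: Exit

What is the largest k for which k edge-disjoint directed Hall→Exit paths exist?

Assign every edge capacity 1; by Menger, the answer equals the max flow.
Path Hall→StairA→Exit (+1); total 1.
Path Hall→Lobby→Exit (+1); total 2.
Path Hall→C5→Exit (+1); total 3.
Path Hall→C2→Exit (+1); total 4.
Path Hall→C3→Exit (+1); total 5.
Path Hall→C4→Exit (+1); total 6.
No residual Hall→Exit path; max flow = 6.
Certifying cut of size 6: {C2→Exit, C3→Exit, C4→Exit, Hall→C5, Hall→StairA, Lobby→Exit}.

6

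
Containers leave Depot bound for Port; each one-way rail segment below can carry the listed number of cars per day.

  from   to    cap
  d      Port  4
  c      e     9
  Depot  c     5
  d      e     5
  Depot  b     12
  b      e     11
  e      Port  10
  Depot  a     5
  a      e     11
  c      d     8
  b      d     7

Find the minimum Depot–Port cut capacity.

Augment Depot→a→e→Port: bottleneck 5, flow now 5.
Augment Depot→b→d→Port: bottleneck 4, flow now 9.
Augment Depot→b→e→Port: bottleneck 5, flow now 14.
No augmenting path remains; maximum flow = 14.
By max-flow min-cut, the minimum cut capacity equals the max flow.
In the residual graph, reachable from Depot: {Depot, a, b, c, d, e}.
Min-cut edges: d→Port (4), e→Port (10); capacity 4 + 10 = 14.

14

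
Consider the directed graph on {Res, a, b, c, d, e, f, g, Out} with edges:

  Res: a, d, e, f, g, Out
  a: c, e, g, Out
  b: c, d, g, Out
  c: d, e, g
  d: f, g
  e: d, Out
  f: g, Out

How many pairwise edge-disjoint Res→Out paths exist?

Assign every edge capacity 1; by Menger, the answer equals the max flow.
Path Res→Out (+1); total 1.
Path Res→a→Out (+1); total 2.
Path Res→e→Out (+1); total 3.
Path Res→f→Out (+1); total 4.
No residual Res→Out path; max flow = 4.
Certifying cut of size 4: {Res→Out, Res→a, Res→e, f→Out}.

4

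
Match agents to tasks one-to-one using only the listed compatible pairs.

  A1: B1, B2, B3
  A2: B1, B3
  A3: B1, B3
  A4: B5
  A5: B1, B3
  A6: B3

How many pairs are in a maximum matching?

4

Unit-capacity flow: source→left, listed edges, right→sink; max matching = max flow.
Augmenting path A1→B1 (+1); matched 1.
Augmenting path A2→B3 (+1); matched 2.
Augmenting path A4→B5 (+1); matched 3.
Augmenting path A3→B1→A1→B2 (+1); matched 4.
No augmenting path remains; maximum matching = 4.
König certificate: {A1, A4, B1, B3} is a vertex cover of size 4 (every listed pair touches it), so no matching can be larger.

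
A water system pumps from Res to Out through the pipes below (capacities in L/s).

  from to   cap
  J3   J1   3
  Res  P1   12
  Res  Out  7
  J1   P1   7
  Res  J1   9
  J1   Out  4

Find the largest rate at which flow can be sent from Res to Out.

11

Augment Res→Out: bottleneck 7, flow now 7.
Augment Res→J1→Out: bottleneck 4, flow now 11.
No augmenting path remains; maximum flow = 11.
In the residual graph, reachable from Res: {Res, J1, P1}.
Min-cut edges: Res→Out (7), J1→Out (4); capacity 7 + 4 = 11.
This cut is saturated, so no flow can exceed 11.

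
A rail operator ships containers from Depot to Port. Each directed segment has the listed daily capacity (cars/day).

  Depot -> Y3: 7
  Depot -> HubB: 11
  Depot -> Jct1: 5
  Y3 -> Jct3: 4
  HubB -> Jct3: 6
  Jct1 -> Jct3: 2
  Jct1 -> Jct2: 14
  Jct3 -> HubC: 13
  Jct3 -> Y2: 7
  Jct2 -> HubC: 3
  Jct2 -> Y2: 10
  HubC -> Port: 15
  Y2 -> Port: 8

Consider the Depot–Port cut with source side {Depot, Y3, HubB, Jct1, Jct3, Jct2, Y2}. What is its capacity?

24

Edges leaving {Depot, Y3, HubB, Jct1, Jct3, Jct2, Y2}: Jct3→HubC (13), Jct2→HubC (3), Y2→Port (8).
Cut capacity = 13 + 3 + 8 = 24.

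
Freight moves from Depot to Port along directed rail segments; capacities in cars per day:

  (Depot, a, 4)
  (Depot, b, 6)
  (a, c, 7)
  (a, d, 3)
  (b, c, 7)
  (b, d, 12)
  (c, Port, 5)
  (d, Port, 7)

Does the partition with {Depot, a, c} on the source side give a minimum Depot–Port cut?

No — its capacity is 14, but the minimum cut has capacity 10.

Given cut capacity: 6 + 3 + 5 = 14.
Augment Depot→a→c→Port: bottleneck 4, flow now 4.
Augment Depot→b→c→Port: bottleneck 1, flow now 5.
Augment Depot→b→d→Port: bottleneck 5, flow now 10.
No augmenting path remains; maximum flow = 10.
In the residual graph, reachable from Depot: {Depot}.
Min-cut edges: Depot→a (4), Depot→b (6); capacity 4 + 6 = 10.
Cut capacity 14 exceeds the max flow 10, so it is not minimum.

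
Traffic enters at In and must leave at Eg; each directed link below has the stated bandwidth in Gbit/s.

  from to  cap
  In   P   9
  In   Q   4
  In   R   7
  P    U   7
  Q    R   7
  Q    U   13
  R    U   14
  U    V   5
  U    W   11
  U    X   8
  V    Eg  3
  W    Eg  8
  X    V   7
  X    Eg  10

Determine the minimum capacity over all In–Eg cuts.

18

Augment In→P→U→V→Eg: bottleneck 3, flow now 3.
Augment In→P→U→W→Eg: bottleneck 4, flow now 7.
Augment In→Q→U→W→Eg: bottleneck 4, flow now 11.
Augment In→R→U→X→Eg: bottleneck 7, flow now 18.
No augmenting path remains; maximum flow = 18.
By max-flow min-cut, the minimum cut capacity equals the max flow.
In the residual graph, reachable from In: {In, P}.
Min-cut edges: In→Q (4), In→R (7), P→U (7); capacity 4 + 7 + 7 = 18.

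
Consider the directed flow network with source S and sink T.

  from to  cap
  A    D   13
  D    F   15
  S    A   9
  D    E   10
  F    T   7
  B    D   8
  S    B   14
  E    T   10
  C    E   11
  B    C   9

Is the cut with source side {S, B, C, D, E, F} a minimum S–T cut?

Given cut capacity: 9 + 10 + 7 = 26.
Augment S→A→D→E→T: bottleneck 9, flow now 9.
Augment S→B→C→E→T: bottleneck 1, flow now 10.
Augment S→B→D→F→T: bottleneck 7, flow now 17.
No augmenting path remains; maximum flow = 17.
In the residual graph, reachable from S: {S, A, B, C, D, E, F}.
Min-cut edges: E→T (10), F→T (7); capacity 10 + 7 = 17.
Cut capacity 26 exceeds the max flow 17, so it is not minimum.

No — its capacity is 26, but the minimum cut has capacity 17.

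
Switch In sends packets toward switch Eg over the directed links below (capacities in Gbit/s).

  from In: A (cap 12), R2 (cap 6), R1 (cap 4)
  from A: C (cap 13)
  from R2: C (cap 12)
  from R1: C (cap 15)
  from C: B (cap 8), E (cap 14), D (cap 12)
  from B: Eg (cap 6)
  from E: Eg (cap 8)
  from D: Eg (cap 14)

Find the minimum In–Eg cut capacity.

22

Augment In→A→C→B→Eg: bottleneck 6, flow now 6.
Augment In→A→C→E→Eg: bottleneck 6, flow now 12.
Augment In→R2→C→E→Eg: bottleneck 2, flow now 14.
Augment In→R2→C→D→Eg: bottleneck 4, flow now 18.
Augment In→R1→C→D→Eg: bottleneck 4, flow now 22.
No augmenting path remains; maximum flow = 22.
By max-flow min-cut, the minimum cut capacity equals the max flow.
In the residual graph, reachable from In: {In}.
Min-cut edges: In→A (12), In→R2 (6), In→R1 (4); capacity 12 + 6 + 4 = 22.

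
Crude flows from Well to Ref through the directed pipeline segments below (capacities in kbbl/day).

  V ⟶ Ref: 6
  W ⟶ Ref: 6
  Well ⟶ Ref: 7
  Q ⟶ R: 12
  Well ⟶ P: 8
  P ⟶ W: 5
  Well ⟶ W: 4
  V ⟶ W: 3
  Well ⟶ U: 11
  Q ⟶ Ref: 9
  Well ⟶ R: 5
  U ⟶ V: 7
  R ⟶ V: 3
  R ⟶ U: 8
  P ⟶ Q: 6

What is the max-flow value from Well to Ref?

25

Augment Well→Ref: bottleneck 7, flow now 7.
Augment Well→W→Ref: bottleneck 4, flow now 11.
Augment Well→P→Q→Ref: bottleneck 6, flow now 17.
Augment Well→P→W→Ref: bottleneck 2, flow now 19.
Augment Well→R→V→Ref: bottleneck 3, flow now 22.
Augment Well→U→V→Ref: bottleneck 3, flow now 25.
No augmenting path remains; maximum flow = 25.
In the residual graph, reachable from Well: {Well, P, R, U, V, W}.
Min-cut edges: Well→Ref (7), P→Q (6), V→Ref (6), W→Ref (6); capacity 7 + 6 + 6 + 6 = 25.
This cut is saturated, so no flow can exceed 25.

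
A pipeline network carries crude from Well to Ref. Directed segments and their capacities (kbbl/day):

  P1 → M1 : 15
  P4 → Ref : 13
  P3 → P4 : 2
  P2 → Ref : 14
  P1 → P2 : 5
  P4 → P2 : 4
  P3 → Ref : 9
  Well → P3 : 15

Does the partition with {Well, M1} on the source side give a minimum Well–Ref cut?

No — its capacity is 15, but the minimum cut has capacity 11.

Given cut capacity: 15 = 15.
Augment Well→P3→Ref: bottleneck 9, flow now 9.
Augment Well→P3→P4→Ref: bottleneck 2, flow now 11.
No augmenting path remains; maximum flow = 11.
In the residual graph, reachable from Well: {Well, P3}.
Min-cut edges: P3→P4 (2), P3→Ref (9); capacity 2 + 9 = 11.
Cut capacity 15 exceeds the max flow 11, so it is not minimum.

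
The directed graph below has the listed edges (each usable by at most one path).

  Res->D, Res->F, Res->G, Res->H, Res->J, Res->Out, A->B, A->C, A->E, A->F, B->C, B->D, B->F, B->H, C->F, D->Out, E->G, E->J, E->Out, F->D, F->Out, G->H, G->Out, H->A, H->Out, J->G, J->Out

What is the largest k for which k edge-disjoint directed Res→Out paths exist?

Assign every edge capacity 1; by Menger, the answer equals the max flow.
Path Res→Out (+1); total 1.
Path Res→D→Out (+1); total 2.
Path Res→F→Out (+1); total 3.
Path Res→G→Out (+1); total 4.
Path Res→H→Out (+1); total 5.
Path Res→J→Out (+1); total 6.
No residual Res→Out path; max flow = 6.
Certifying cut of size 6: {Res→D, Res→F, Res→G, Res→H, Res→J, Res→Out}.

6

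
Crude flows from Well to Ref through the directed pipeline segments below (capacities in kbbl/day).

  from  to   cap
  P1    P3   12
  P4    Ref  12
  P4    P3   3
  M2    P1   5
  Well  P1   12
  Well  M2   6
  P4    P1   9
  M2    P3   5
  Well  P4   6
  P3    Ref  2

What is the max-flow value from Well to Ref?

8

Augment Well→P4→Ref: bottleneck 6, flow now 6.
Augment Well→M2→P3→Ref: bottleneck 2, flow now 8.
No augmenting path remains; maximum flow = 8.
In the residual graph, reachable from Well: {Well, M2, P1, P3}.
Min-cut edges: Well→P4 (6), P3→Ref (2); capacity 6 + 2 = 8.
This cut is saturated, so no flow can exceed 8.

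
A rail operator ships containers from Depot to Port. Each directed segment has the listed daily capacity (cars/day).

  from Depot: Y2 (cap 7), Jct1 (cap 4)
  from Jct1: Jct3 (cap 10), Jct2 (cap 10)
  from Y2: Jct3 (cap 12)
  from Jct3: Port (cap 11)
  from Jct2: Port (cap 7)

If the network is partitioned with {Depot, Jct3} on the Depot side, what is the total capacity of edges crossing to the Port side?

22

Edges leaving {Depot, Jct3}: Depot→Jct1 (4), Depot→Y2 (7), Jct3→Port (11).
Cut capacity = 4 + 7 + 11 = 22.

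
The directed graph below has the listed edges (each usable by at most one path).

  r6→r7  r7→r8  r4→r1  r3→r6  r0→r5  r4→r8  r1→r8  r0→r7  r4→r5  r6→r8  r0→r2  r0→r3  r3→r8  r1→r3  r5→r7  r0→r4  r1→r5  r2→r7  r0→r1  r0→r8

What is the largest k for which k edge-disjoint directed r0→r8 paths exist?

Assign every edge capacity 1; by Menger, the answer equals the max flow.
Path r0→r8 (+1); total 1.
Path r0→r1→r8 (+1); total 2.
Path r0→r3→r8 (+1); total 3.
Path r0→r4→r8 (+1); total 4.
Path r0→r7→r8 (+1); total 5.
No residual r0→r8 path; max flow = 5.
Certifying cut of size 5: {r0→r1, r0→r3, r0→r4, r0→r8, r7→r8}.

5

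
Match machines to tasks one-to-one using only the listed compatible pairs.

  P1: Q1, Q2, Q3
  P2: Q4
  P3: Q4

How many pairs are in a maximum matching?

2

Unit-capacity flow: source→left, listed edges, right→sink; max matching = max flow.
Augmenting path P1→Q1 (+1); matched 1.
Augmenting path P2→Q4 (+1); matched 2.
No augmenting path remains; maximum matching = 2.
König certificate: {P1, Q4} is a vertex cover of size 2 (every listed pair touches it), so no matching can be larger.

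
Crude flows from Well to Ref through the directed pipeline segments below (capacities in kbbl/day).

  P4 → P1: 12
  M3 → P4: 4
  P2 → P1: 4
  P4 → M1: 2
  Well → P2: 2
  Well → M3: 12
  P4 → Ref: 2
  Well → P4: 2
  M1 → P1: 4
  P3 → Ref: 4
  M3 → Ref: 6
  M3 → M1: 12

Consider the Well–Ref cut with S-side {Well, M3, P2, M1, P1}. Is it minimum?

Given cut capacity: 2 + 4 + 6 = 12.
Augment Well→M3→Ref: bottleneck 6, flow now 6.
Augment Well→P4→Ref: bottleneck 2, flow now 8.
No augmenting path remains; maximum flow = 8.
In the residual graph, reachable from Well: {Well, M3, P2, P4, M1, P1}.
Min-cut edges: M3→Ref (6), P4→Ref (2); capacity 6 + 2 = 8.
Cut capacity 12 exceeds the max flow 8, so it is not minimum.

No — its capacity is 12, but the minimum cut has capacity 8.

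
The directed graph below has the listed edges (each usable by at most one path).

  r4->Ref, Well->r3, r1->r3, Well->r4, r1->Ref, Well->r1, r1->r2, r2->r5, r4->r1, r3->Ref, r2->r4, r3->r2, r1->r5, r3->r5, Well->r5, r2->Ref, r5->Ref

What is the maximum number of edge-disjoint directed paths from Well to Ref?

4

Assign every edge capacity 1; by Menger, the answer equals the max flow.
Path Well→r1→Ref (+1); total 1.
Path Well→r3→Ref (+1); total 2.
Path Well→r4→Ref (+1); total 3.
Path Well→r5→Ref (+1); total 4.
No residual Well→Ref path; max flow = 4.
Certifying cut of size 4: {Well→r1, Well→r3, Well→r4, Well→r5}.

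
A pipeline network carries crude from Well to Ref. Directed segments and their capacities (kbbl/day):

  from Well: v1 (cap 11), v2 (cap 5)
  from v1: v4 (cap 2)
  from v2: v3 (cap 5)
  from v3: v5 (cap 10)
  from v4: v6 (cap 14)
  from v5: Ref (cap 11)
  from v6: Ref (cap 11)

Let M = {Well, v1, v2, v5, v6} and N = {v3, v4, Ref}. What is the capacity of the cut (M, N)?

29

Edges leaving {Well, v1, v2, v5, v6}: v1→v4 (2), v2→v3 (5), v5→Ref (11), v6→Ref (11).
Cut capacity = 2 + 5 + 11 + 11 = 29.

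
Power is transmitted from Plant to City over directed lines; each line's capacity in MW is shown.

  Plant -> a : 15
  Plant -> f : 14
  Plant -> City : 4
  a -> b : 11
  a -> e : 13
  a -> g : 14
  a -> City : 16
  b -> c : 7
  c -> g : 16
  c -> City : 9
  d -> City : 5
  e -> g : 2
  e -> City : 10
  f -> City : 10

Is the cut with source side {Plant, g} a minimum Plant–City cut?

No — its capacity is 33, but the minimum cut has capacity 29.

Given cut capacity: 15 + 14 + 4 = 33.
Augment Plant→City: bottleneck 4, flow now 4.
Augment Plant→a→City: bottleneck 15, flow now 19.
Augment Plant→f→City: bottleneck 10, flow now 29.
No augmenting path remains; maximum flow = 29.
In the residual graph, reachable from Plant: {Plant, f}.
Min-cut edges: Plant→a (15), Plant→City (4), f→City (10); capacity 15 + 4 + 10 = 29.
Cut capacity 33 exceeds the max flow 29, so it is not minimum.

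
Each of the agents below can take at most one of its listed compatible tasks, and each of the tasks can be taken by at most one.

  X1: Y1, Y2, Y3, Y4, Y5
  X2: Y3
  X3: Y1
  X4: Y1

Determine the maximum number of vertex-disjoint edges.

Unit-capacity flow: source→left, listed edges, right→sink; max matching = max flow.
Augmenting path X1→Y1 (+1); matched 1.
Augmenting path X2→Y3 (+1); matched 2.
Augmenting path X3→Y1→X1→Y2 (+1); matched 3.
No augmenting path remains; maximum matching = 3.
König certificate: {X1, X2, Y1} is a vertex cover of size 3 (every listed pair touches it), so no matching can be larger.

3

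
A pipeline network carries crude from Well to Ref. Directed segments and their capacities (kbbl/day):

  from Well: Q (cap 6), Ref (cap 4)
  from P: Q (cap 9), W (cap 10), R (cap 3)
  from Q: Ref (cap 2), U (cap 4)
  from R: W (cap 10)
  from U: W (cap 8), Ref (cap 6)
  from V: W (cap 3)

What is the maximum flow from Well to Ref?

Augment Well→Ref: bottleneck 4, flow now 4.
Augment Well→Q→Ref: bottleneck 2, flow now 6.
Augment Well→Q→U→Ref: bottleneck 4, flow now 10.
No augmenting path remains; maximum flow = 10.
In the residual graph, reachable from Well: {Well}.
Min-cut edges: Well→Q (6), Well→Ref (4); capacity 6 + 4 = 10.
This cut is saturated, so no flow can exceed 10.

10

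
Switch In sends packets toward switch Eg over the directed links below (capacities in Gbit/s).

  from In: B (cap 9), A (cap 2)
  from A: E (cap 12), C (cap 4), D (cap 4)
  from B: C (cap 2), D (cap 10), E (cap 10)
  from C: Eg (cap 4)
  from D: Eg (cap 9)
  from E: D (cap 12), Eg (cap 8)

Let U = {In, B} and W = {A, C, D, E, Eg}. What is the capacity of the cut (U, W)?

Edges leaving {In, B}: In→A (2), B→C (2), B→D (10), B→E (10).
Cut capacity = 2 + 2 + 10 + 10 = 24.

24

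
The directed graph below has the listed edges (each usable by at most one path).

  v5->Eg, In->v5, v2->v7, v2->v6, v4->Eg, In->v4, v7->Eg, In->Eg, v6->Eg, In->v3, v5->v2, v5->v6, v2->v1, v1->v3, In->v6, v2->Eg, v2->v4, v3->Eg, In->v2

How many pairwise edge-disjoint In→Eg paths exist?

6

Assign every edge capacity 1; by Menger, the answer equals the max flow.
Path In→Eg (+1); total 1.
Path In→v2→Eg (+1); total 2.
Path In→v3→Eg (+1); total 3.
Path In→v4→Eg (+1); total 4.
Path In→v5→Eg (+1); total 5.
Path In→v6→Eg (+1); total 6.
No residual In→Eg path; max flow = 6.
Certifying cut of size 6: {In→Eg, In→v2, In→v3, In→v4, In→v5, In→v6}.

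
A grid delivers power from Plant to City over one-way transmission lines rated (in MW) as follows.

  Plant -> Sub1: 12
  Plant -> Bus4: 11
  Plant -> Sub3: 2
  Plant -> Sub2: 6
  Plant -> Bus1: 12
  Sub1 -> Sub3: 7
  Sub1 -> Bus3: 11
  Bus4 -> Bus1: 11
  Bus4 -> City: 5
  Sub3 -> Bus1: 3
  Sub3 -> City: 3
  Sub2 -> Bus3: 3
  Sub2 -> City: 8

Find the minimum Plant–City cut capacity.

Augment Plant→Bus4→City: bottleneck 5, flow now 5.
Augment Plant→Sub3→City: bottleneck 2, flow now 7.
Augment Plant→Sub2→City: bottleneck 6, flow now 13.
Augment Plant→Sub1→Sub3→City: bottleneck 1, flow now 14.
No augmenting path remains; maximum flow = 14.
By max-flow min-cut, the minimum cut capacity equals the max flow.
In the residual graph, reachable from Plant: {Plant, Sub1, Bus4, Sub3, Bus3, Bus1}.
Min-cut edges: Plant→Sub2 (6), Bus4→City (5), Sub3→City (3); capacity 6 + 5 + 3 = 14.

14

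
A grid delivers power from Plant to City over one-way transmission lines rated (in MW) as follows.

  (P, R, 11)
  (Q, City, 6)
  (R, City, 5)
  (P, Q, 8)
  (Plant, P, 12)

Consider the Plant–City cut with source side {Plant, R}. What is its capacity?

Edges leaving {Plant, R}: Plant→P (12), R→City (5).
Cut capacity = 12 + 5 = 17.

17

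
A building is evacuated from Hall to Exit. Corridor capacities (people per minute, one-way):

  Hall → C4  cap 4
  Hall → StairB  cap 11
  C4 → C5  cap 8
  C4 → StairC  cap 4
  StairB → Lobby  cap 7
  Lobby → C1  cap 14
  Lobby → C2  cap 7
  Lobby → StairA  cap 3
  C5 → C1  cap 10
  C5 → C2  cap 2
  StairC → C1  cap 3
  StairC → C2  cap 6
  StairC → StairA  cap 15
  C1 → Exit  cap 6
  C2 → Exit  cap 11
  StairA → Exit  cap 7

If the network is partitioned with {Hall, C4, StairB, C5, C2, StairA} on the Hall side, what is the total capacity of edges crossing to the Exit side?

Edges leaving {Hall, C4, StairB, C5, C2, StairA}: C4→StairC (4), StairB→Lobby (7), C5→C1 (10), C2→Exit (11), StairA→Exit (7).
Cut capacity = 4 + 7 + 10 + 11 + 7 = 39.

39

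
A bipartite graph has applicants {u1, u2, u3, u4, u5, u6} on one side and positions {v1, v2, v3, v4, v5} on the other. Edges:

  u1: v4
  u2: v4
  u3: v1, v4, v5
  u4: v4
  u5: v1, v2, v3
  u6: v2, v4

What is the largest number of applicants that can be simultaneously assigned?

4

Unit-capacity flow: source→left, listed edges, right→sink; max matching = max flow.
Augmenting path u1→v4 (+1); matched 1.
Augmenting path u3→v1 (+1); matched 2.
Augmenting path u5→v2 (+1); matched 3.
Augmenting path u6→v2→u5→v3 (+1); matched 4.
No augmenting path remains; maximum matching = 4.
König certificate: {u3, u5, u6, v4} is a vertex cover of size 4 (every listed pair touches it), so no matching can be larger.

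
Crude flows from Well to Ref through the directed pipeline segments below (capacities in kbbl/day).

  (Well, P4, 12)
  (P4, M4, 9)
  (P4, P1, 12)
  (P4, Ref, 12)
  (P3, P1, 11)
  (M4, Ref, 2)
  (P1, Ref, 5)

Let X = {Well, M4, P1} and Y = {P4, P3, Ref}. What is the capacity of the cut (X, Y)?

Edges leaving {Well, M4, P1}: Well→P4 (12), M4→Ref (2), P1→Ref (5).
Cut capacity = 12 + 2 + 5 = 19.

19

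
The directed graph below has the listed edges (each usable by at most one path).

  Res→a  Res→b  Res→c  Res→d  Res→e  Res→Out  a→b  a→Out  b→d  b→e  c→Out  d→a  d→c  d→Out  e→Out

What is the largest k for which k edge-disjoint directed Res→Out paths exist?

5

Assign every edge capacity 1; by Menger, the answer equals the max flow.
Path Res→Out (+1); total 1.
Path Res→a→Out (+1); total 2.
Path Res→c→Out (+1); total 3.
Path Res→d→Out (+1); total 4.
Path Res→e→Out (+1); total 5.
No residual Res→Out path; max flow = 5.
Certifying cut of size 5: {Res→Out, a→Out, c→Out, d→Out, e→Out}.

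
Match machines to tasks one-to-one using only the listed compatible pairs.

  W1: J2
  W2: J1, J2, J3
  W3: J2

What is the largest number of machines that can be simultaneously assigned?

2

Unit-capacity flow: source→left, listed edges, right→sink; max matching = max flow.
Augmenting path W1→J2 (+1); matched 1.
Augmenting path W2→J1 (+1); matched 2.
No augmenting path remains; maximum matching = 2.
König certificate: {W2, J2} is a vertex cover of size 2 (every listed pair touches it), so no matching can be larger.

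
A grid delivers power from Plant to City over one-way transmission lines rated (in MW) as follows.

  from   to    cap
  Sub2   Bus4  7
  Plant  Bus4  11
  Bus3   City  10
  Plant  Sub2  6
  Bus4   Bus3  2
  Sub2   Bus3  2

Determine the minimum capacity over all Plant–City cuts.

4

Augment Plant→Sub2→Bus3→City: bottleneck 2, flow now 2.
Augment Plant→Bus4→Bus3→City: bottleneck 2, flow now 4.
No augmenting path remains; maximum flow = 4.
By max-flow min-cut, the minimum cut capacity equals the max flow.
In the residual graph, reachable from Plant: {Plant, Sub2, Bus4}.
Min-cut edges: Sub2→Bus3 (2), Bus4→Bus3 (2); capacity 2 + 2 = 4.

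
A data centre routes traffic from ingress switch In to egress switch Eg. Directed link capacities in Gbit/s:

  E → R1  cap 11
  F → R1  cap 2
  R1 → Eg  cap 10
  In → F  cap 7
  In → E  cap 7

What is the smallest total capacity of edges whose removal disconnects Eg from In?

Augment In→E→R1→Eg: bottleneck 7, flow now 7.
Augment In→F→R1→Eg: bottleneck 2, flow now 9.
No augmenting path remains; maximum flow = 9.
By max-flow min-cut, the minimum cut capacity equals the max flow.
In the residual graph, reachable from In: {In, F}.
Min-cut edges: In→E (7), F→R1 (2); capacity 7 + 2 = 9.

9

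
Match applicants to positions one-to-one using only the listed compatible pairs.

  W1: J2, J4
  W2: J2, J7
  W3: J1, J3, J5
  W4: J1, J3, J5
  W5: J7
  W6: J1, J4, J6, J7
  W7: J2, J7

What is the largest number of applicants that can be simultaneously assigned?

Unit-capacity flow: source→left, listed edges, right→sink; max matching = max flow.
Augmenting path W1→J2 (+1); matched 1.
Augmenting path W2→J7 (+1); matched 2.
Augmenting path W3→J1 (+1); matched 3.
Augmenting path W4→J3 (+1); matched 4.
Augmenting path W6→J4 (+1); matched 5.
Augmenting path W7→J2→W1→J4→W6→J6 (+1); matched 6.
No augmenting path remains; maximum matching = 6.
König certificate: {W1, W3, W4, W6, J2, J7} is a vertex cover of size 6 (every listed pair touches it), so no matching can be larger.

6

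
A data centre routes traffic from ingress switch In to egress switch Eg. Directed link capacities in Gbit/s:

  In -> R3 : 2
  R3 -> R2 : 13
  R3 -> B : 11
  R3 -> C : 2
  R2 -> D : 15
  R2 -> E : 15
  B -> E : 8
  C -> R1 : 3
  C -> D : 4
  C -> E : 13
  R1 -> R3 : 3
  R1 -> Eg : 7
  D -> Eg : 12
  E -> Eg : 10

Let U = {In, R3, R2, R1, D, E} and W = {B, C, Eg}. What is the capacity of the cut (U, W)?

42

Edges leaving {In, R3, R2, R1, D, E}: R3→B (11), R3→C (2), R1→Eg (7), D→Eg (12), E→Eg (10).
Cut capacity = 11 + 2 + 7 + 12 + 10 = 42.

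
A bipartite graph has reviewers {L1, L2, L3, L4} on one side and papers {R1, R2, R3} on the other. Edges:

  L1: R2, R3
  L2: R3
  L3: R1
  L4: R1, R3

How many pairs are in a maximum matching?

Unit-capacity flow: source→left, listed edges, right→sink; max matching = max flow.
Augmenting path L1→R2 (+1); matched 1.
Augmenting path L2→R3 (+1); matched 2.
Augmenting path L3→R1 (+1); matched 3.
No augmenting path remains; maximum matching = 3.
König certificate: {L1, R1, R3} is a vertex cover of size 3 (every listed pair touches it), so no matching can be larger.

3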